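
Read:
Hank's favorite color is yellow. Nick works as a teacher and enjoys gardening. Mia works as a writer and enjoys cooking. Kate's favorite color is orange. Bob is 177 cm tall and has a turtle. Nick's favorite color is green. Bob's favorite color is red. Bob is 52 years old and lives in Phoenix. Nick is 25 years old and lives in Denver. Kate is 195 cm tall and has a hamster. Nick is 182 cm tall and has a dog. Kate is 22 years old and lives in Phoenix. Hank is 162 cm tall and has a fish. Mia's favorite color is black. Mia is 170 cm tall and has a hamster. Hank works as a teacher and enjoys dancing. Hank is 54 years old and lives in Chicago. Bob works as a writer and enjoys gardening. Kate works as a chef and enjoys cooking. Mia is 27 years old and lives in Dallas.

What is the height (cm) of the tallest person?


Tallest: Kate at 195 cm

195


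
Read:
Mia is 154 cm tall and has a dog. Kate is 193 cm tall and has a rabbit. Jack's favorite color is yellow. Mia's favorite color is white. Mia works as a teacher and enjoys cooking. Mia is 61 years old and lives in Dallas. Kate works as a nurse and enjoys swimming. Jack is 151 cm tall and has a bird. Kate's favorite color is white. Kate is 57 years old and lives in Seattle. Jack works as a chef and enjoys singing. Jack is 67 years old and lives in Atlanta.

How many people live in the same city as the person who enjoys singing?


Person with hobby singing is Jack, city Atlanta. Count = 1

1


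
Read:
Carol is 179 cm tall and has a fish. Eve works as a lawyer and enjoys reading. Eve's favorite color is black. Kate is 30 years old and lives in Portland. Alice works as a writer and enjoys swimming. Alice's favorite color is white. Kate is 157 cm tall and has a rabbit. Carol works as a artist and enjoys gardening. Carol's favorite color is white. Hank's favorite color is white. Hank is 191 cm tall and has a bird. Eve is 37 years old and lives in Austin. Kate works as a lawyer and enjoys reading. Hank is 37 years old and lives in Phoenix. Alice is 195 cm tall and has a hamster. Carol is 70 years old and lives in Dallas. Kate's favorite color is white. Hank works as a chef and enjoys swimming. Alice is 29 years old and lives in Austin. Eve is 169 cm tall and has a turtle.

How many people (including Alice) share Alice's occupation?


Alice is a writer. Count = 1

1


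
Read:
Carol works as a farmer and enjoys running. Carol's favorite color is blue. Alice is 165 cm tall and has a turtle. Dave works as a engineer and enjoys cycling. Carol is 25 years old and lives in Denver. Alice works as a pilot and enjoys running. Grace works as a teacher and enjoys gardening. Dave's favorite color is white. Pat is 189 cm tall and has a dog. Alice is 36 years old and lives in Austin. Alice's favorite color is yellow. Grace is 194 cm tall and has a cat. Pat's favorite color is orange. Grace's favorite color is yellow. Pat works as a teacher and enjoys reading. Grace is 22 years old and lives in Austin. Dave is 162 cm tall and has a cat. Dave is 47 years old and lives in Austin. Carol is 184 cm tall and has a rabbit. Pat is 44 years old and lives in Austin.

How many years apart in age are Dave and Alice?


47 vs 36, diff = 11

11


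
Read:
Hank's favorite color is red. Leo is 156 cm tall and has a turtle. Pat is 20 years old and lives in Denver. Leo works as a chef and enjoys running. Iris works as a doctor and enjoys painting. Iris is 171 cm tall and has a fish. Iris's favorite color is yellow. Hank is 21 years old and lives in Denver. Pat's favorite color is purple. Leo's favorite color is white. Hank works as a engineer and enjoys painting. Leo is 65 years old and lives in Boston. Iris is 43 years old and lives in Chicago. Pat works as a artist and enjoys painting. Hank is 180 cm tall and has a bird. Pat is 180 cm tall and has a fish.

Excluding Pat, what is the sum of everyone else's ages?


Sum (excluding Pat): 129

129


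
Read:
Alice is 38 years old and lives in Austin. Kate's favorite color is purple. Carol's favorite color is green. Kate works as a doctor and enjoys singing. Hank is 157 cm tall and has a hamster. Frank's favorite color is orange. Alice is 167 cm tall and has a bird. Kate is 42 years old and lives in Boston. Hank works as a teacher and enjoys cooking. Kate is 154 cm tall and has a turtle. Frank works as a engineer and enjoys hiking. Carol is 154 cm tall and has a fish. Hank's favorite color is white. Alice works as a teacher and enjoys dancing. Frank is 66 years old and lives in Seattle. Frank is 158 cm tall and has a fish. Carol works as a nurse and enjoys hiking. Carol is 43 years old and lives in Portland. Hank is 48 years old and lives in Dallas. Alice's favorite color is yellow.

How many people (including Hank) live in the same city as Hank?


Hank lives in Dallas. Count = 1

1


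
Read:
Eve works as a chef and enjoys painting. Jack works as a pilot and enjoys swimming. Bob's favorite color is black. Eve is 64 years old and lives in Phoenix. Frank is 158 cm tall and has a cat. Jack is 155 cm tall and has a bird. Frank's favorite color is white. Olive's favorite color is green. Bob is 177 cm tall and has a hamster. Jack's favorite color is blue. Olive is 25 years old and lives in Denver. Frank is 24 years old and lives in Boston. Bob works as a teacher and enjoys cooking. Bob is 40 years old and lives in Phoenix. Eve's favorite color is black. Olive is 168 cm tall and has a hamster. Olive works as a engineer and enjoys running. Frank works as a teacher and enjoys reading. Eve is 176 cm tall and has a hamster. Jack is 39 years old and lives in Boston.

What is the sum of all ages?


39+64+40+25+24 = 192

192


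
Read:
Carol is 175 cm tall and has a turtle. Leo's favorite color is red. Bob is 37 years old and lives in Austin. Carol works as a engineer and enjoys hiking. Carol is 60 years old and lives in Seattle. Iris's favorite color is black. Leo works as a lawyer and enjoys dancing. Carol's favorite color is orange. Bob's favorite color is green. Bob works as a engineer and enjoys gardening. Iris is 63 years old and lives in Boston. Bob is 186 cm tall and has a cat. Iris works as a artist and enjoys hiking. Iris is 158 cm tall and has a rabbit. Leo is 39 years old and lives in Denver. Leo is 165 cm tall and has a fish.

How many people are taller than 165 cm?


Taller than 165: 2

2


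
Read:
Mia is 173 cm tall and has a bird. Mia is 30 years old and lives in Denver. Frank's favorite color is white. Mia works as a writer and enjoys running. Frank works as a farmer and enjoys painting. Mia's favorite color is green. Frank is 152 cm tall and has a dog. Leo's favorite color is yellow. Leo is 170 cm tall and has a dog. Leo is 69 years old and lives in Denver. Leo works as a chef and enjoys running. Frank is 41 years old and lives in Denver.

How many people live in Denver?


Count in Denver: 3

3


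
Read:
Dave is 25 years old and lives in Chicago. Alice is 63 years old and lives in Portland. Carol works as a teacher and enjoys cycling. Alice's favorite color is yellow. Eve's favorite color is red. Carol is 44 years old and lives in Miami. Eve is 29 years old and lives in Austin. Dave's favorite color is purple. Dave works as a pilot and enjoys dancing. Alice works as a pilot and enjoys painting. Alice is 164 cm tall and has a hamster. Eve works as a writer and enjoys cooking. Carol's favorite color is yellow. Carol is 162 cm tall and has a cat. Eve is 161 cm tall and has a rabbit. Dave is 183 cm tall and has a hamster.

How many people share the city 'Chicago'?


Count: 1

1


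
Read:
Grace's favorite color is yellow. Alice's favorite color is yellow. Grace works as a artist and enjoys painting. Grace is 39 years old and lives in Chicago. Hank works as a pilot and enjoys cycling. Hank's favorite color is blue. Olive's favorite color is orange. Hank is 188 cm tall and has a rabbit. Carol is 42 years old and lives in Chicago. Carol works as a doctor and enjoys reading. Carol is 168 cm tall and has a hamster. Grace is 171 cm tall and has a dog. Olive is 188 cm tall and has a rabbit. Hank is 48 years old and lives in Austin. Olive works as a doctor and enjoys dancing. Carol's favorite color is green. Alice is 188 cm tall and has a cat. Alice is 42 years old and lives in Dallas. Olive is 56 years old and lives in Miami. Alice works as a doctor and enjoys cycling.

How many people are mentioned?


People: Carol, Olive, Hank, Alice, Grace. Count = 5

5


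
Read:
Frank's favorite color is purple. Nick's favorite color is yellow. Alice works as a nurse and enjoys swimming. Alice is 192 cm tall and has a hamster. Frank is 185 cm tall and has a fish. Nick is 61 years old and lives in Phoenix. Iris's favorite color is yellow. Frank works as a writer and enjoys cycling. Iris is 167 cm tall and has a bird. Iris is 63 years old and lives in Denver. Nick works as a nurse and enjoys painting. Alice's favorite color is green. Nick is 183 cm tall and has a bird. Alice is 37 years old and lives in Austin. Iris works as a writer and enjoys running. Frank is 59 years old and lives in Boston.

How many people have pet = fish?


Count: 1

1


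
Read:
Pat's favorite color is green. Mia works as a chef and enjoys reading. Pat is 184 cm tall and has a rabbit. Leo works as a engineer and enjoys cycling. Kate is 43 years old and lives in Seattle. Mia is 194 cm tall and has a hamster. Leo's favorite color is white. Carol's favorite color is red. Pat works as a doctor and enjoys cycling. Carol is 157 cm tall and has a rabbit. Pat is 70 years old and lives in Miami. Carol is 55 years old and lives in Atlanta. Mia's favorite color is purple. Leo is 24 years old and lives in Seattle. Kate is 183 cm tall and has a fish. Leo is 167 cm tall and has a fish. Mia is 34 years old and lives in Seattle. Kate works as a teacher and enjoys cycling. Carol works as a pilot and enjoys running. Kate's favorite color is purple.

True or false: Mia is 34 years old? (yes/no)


Mia is actually 34. yes

yes


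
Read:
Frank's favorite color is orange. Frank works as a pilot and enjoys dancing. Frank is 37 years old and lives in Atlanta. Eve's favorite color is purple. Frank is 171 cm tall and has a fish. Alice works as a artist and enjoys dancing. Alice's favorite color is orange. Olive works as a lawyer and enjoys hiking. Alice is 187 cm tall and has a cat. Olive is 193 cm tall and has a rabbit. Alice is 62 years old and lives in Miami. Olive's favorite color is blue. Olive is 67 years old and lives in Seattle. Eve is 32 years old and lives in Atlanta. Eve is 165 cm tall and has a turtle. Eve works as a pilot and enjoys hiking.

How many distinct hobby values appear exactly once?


Unique hobby values: 0

0


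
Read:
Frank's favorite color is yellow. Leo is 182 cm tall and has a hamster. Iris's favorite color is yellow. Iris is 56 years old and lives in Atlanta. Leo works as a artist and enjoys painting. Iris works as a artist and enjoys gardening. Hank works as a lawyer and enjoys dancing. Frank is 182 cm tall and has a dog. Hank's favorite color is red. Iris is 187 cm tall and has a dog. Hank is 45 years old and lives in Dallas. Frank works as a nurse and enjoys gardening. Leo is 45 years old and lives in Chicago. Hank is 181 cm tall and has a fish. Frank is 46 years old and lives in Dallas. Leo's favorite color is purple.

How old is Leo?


Leo is 45 years old

45


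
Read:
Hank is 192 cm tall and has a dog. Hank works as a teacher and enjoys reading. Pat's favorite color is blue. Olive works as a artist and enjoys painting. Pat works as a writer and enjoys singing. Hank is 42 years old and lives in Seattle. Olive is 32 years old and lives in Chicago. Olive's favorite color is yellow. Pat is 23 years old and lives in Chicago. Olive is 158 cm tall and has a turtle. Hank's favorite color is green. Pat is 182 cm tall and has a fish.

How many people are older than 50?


Filter: 0

0


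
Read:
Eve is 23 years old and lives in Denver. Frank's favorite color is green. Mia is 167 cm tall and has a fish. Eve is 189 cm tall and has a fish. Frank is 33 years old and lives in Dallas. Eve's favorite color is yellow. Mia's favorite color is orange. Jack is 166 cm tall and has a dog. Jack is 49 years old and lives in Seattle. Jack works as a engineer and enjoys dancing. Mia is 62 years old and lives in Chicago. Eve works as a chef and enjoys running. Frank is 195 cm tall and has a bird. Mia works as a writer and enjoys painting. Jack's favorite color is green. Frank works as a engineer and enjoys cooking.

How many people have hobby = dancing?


Count: 1

1


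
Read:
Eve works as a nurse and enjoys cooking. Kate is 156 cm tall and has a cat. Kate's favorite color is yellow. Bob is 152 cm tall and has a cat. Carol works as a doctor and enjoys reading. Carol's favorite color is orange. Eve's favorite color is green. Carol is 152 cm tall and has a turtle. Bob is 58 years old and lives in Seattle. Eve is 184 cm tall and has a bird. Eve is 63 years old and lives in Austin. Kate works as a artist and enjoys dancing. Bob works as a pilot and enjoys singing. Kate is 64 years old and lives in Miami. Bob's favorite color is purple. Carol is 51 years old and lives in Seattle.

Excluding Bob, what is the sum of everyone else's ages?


Sum (excluding Bob): 178

178


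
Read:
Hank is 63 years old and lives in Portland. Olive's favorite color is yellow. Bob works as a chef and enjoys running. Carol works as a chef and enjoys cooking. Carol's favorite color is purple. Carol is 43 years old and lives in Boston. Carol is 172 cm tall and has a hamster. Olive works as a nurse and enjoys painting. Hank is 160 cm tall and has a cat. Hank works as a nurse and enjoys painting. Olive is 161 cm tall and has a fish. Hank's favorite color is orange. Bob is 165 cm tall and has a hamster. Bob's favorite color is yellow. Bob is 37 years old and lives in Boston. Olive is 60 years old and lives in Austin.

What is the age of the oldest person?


Oldest: Hank at 63

63


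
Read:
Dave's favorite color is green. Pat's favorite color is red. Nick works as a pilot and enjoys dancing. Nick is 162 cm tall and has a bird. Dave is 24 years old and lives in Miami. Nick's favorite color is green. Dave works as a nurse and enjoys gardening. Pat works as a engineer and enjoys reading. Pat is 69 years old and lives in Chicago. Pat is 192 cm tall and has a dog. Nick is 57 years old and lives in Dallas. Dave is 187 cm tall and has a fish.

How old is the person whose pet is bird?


Person with pet=bird is Nick, age 57

57


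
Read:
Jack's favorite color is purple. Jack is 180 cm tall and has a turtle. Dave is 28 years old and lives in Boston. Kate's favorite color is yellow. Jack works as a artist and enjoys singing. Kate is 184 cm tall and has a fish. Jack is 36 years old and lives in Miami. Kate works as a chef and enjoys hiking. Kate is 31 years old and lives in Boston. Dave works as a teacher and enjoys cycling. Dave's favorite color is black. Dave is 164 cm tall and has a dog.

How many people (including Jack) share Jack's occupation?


Jack is a artist. Count = 1

1


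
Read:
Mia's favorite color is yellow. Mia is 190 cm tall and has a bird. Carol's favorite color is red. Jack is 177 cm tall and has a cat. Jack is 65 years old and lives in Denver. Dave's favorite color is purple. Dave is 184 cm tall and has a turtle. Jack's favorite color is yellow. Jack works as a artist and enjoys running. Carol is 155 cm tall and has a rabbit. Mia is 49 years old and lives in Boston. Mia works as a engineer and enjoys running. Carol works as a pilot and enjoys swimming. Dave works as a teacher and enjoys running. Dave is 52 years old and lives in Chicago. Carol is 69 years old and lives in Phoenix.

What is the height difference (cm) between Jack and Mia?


|177 - 190| = 13

13


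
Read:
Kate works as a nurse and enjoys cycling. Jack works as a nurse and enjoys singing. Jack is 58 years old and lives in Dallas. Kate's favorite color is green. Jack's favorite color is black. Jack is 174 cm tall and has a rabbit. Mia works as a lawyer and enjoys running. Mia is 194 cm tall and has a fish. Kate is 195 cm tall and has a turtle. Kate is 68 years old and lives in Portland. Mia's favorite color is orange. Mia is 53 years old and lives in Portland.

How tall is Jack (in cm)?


Jack is 174 cm tall

174


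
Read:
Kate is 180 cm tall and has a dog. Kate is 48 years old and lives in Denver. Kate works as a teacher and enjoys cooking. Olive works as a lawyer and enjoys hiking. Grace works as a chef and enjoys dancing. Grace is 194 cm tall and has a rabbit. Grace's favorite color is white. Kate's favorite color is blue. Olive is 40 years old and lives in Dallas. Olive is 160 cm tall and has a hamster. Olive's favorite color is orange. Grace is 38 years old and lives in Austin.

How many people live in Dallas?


Count in Dallas: 1

1


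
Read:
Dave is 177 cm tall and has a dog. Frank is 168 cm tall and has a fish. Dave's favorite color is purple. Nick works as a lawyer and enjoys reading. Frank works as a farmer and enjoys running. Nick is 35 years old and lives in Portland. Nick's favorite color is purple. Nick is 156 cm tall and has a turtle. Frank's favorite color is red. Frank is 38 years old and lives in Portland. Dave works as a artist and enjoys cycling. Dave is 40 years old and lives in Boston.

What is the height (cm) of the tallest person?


Tallest: Dave at 177 cm

177


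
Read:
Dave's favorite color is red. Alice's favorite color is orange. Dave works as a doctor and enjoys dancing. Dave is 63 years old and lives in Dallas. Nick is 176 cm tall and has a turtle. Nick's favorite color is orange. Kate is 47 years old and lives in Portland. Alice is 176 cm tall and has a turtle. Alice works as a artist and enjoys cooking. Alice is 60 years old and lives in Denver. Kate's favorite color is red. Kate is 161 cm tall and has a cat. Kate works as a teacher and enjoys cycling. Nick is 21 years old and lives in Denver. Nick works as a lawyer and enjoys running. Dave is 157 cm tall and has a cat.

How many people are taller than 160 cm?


Taller than 160: 3

3


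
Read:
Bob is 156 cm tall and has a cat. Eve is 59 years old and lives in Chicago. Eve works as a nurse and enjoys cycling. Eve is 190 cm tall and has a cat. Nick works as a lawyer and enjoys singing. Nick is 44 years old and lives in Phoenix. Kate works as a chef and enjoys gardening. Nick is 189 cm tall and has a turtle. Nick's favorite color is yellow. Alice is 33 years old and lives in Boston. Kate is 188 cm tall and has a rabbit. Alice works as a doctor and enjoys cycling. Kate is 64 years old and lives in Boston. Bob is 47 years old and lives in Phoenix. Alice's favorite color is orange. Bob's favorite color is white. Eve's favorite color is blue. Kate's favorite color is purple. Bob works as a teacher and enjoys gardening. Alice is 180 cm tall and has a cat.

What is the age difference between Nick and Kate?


|44 - 64| = 20

20


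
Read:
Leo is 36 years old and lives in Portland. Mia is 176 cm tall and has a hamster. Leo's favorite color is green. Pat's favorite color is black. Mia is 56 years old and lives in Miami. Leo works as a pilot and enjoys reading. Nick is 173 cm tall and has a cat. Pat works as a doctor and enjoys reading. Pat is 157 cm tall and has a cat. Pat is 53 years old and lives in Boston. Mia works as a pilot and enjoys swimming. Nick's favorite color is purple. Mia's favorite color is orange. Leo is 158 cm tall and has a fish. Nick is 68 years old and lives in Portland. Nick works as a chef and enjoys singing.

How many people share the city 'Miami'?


Count: 1

1


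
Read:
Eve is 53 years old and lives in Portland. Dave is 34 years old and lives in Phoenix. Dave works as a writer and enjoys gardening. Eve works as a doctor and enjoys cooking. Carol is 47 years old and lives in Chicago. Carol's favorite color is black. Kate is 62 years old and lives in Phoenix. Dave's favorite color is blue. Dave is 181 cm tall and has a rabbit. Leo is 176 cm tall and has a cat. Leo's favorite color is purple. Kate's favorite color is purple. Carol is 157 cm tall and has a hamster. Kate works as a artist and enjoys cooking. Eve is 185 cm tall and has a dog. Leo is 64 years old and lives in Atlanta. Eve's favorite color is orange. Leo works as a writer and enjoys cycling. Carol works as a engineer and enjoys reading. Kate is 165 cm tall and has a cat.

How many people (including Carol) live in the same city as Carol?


Carol lives in Chicago. Count = 1

1


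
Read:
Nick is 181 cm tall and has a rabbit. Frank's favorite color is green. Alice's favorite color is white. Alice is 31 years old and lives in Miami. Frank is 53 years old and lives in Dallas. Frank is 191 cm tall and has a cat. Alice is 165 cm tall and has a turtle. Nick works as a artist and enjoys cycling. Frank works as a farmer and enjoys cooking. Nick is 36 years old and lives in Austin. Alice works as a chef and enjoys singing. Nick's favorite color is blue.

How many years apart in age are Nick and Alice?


36 vs 31, diff = 5

5


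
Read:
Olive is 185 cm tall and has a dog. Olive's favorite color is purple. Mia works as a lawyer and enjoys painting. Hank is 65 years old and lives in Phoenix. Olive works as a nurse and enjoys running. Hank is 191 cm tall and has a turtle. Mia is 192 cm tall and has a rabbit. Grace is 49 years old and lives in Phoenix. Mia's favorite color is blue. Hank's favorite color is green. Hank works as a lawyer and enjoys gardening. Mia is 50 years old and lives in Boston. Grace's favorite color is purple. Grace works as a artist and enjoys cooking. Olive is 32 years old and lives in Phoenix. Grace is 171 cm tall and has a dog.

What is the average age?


Sum=196, n=4, avg=49

49


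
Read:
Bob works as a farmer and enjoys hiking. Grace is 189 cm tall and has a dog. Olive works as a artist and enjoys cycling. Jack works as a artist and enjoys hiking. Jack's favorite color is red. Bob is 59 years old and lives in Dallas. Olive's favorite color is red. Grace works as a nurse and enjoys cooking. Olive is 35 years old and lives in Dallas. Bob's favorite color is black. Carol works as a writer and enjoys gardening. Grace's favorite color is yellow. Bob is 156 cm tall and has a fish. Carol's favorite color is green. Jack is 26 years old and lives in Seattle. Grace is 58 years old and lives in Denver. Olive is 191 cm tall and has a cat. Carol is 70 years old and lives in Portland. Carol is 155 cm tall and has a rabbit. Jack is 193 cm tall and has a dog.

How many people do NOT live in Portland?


Not in Portland: 4

4


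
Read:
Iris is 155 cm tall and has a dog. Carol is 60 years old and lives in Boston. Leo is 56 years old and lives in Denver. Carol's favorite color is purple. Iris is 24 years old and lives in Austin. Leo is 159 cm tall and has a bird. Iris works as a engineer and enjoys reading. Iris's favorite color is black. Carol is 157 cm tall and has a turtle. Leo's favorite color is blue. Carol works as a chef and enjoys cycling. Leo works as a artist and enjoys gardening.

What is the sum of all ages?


56+60+24 = 140

140


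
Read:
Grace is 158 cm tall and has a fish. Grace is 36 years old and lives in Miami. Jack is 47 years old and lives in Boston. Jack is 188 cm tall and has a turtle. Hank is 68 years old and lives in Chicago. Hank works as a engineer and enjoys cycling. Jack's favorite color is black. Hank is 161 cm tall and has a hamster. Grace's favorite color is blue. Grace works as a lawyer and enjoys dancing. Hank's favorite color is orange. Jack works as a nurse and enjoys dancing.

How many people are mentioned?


People: Jack, Hank, Grace. Count = 3

3


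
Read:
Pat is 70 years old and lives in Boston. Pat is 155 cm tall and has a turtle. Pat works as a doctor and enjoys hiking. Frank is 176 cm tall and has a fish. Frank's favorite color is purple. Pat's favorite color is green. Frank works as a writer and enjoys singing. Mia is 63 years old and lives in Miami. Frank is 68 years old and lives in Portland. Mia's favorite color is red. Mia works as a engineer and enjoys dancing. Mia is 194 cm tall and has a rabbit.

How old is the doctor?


The doctor is Pat, age 70

70


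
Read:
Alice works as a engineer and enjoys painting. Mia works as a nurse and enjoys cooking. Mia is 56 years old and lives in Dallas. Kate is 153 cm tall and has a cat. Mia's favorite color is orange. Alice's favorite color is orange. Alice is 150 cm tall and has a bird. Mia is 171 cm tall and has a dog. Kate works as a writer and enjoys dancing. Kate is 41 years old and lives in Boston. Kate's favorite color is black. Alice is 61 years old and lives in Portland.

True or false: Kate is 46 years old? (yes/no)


Kate is actually 41. no

no


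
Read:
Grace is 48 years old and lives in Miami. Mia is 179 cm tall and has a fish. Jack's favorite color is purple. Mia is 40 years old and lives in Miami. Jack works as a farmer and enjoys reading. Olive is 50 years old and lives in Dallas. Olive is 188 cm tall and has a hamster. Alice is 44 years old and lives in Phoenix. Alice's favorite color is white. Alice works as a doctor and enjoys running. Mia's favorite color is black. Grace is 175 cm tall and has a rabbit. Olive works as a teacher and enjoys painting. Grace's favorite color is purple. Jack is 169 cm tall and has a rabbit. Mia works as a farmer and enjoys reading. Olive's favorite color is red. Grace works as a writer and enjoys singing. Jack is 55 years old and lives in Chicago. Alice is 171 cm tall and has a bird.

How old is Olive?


Olive is 50 years old

50


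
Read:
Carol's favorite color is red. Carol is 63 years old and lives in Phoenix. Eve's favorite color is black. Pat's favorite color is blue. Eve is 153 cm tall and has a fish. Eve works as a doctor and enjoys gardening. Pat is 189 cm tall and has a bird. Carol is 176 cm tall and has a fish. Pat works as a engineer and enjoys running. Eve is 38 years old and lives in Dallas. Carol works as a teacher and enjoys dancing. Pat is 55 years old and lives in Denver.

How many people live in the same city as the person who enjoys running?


Person with hobby running is Pat, city Denver. Count = 1

1


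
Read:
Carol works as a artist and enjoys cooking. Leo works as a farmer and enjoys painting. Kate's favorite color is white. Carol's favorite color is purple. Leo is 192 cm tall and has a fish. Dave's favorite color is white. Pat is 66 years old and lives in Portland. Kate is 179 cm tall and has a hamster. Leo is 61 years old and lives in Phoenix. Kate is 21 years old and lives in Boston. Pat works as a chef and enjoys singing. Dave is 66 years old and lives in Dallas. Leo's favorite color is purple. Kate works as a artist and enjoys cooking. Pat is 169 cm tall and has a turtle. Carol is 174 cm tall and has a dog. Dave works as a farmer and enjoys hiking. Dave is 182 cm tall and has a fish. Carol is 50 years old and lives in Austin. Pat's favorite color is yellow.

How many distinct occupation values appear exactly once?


Unique occupation values: 1

1


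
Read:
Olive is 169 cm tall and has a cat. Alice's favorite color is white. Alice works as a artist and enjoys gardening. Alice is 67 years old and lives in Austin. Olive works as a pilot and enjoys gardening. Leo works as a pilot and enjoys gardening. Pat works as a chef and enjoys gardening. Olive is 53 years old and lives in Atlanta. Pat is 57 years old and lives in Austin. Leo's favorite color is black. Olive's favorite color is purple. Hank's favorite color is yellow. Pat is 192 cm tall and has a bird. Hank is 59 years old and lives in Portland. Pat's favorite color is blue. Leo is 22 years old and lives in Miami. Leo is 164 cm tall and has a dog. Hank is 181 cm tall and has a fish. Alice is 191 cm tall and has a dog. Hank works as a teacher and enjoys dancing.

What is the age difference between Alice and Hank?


|67 - 59| = 8

8


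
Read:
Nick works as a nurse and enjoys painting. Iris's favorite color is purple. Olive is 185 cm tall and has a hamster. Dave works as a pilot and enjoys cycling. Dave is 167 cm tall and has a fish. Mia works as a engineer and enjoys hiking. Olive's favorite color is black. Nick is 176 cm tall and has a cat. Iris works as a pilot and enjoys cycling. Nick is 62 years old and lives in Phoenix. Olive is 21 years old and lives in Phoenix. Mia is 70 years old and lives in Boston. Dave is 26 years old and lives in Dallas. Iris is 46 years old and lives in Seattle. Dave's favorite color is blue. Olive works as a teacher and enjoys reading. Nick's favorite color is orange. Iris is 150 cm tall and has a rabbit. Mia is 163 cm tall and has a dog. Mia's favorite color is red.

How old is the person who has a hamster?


Person with hamster is Olive, age 21

21


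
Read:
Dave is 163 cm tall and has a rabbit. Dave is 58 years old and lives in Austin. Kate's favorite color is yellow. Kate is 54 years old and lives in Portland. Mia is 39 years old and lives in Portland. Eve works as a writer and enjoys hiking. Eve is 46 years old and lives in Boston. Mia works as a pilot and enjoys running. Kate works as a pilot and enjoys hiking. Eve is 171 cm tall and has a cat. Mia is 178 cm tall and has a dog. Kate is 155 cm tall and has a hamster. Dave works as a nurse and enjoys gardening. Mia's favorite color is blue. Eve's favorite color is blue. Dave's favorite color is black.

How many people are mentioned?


People: Eve, Kate, Dave, Mia. Count = 4

4


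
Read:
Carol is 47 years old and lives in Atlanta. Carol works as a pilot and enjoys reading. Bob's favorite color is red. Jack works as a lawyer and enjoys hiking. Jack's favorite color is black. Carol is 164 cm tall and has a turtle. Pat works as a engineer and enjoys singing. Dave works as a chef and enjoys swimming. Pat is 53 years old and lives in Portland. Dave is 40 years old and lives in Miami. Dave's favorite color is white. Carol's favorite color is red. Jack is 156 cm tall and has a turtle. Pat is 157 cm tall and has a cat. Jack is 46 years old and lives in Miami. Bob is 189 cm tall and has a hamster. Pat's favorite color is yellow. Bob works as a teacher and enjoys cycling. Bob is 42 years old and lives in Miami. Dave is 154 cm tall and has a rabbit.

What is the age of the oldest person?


Oldest: Pat at 53

53


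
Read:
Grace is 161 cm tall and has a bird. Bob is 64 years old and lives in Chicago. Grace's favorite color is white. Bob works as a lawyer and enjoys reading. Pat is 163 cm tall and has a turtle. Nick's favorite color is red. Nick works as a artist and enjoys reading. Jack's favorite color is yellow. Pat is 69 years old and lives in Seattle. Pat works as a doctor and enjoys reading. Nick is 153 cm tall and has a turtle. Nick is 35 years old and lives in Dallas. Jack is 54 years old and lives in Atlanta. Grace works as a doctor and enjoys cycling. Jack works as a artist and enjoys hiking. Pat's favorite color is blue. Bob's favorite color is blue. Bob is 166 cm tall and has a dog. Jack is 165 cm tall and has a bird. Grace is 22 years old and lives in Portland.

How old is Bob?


Bob is 64 years old

64


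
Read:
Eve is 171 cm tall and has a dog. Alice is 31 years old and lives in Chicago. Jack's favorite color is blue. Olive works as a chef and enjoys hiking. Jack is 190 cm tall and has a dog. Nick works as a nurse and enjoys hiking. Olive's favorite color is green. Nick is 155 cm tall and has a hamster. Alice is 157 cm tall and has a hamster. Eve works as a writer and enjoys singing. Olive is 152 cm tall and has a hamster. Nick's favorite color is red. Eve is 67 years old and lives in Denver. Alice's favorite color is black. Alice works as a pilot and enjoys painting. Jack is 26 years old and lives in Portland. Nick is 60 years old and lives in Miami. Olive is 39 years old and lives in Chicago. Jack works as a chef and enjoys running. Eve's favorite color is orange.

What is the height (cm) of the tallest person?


Tallest: Jack at 190 cm

190


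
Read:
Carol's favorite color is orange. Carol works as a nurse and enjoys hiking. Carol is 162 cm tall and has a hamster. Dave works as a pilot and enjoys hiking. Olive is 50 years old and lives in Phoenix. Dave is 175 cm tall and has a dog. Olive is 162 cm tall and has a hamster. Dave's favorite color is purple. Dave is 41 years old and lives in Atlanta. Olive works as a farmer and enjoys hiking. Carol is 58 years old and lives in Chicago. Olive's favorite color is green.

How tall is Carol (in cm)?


Carol is 162 cm tall

162


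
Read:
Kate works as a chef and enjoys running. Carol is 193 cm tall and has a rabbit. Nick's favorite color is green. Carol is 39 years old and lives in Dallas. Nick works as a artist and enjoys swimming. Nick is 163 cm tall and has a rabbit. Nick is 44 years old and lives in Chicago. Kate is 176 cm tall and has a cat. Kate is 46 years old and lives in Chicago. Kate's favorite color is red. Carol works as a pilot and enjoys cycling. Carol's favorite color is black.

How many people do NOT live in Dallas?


Not in Dallas: 2

2


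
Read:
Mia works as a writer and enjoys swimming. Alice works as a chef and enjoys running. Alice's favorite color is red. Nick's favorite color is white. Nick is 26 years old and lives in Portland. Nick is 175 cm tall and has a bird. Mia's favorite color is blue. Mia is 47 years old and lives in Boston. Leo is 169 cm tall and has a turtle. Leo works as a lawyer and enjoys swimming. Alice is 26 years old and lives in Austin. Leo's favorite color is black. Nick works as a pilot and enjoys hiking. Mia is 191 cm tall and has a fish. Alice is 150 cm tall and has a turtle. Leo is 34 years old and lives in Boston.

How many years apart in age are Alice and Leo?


26 vs 34, diff = 8

8


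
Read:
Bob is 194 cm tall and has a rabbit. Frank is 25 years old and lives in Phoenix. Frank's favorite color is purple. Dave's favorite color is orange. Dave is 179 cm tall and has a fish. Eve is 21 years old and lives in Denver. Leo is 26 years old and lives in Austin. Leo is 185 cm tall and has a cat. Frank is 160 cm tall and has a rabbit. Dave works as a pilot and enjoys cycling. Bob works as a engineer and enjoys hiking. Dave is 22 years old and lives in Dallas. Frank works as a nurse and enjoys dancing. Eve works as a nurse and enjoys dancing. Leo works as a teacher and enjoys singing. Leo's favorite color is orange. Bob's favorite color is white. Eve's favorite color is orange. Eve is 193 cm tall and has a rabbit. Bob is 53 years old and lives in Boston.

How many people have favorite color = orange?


Count: 3

3


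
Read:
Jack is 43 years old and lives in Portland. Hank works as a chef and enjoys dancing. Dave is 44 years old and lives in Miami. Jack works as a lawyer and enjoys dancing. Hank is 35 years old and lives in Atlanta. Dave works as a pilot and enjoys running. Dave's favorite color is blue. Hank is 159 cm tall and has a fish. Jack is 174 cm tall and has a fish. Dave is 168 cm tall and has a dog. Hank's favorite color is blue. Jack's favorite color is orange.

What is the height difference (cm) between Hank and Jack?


|159 - 174| = 15

15


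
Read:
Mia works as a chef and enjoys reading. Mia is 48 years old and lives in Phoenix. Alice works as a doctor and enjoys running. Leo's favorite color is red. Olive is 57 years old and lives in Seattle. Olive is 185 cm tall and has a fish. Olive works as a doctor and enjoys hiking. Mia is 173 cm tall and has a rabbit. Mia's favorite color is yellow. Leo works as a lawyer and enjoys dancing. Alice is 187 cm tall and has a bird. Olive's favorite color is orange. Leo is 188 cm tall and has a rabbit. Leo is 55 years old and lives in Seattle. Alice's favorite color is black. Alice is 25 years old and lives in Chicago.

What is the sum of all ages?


48+55+57+25 = 185

185


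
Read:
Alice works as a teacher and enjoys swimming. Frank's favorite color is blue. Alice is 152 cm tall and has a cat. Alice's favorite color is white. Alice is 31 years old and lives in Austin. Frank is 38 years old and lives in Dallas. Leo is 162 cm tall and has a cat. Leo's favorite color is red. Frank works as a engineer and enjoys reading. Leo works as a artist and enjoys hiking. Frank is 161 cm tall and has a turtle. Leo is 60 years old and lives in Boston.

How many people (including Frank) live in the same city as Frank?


Frank lives in Dallas. Count = 1

1


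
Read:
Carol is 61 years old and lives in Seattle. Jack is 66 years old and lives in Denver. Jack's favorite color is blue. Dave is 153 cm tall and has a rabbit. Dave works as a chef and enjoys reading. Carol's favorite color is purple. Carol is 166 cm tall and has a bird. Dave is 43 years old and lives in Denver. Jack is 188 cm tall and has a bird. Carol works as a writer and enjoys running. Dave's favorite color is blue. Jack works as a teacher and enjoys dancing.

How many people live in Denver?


Count in Denver: 2

2


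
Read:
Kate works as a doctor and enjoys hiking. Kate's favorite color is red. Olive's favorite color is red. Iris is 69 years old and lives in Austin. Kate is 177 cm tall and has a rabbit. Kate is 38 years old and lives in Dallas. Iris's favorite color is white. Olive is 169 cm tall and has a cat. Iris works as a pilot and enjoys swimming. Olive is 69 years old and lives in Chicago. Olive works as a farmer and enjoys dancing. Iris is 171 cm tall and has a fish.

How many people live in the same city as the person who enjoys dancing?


Person with hobby dancing is Olive, city Chicago. Count = 1

1


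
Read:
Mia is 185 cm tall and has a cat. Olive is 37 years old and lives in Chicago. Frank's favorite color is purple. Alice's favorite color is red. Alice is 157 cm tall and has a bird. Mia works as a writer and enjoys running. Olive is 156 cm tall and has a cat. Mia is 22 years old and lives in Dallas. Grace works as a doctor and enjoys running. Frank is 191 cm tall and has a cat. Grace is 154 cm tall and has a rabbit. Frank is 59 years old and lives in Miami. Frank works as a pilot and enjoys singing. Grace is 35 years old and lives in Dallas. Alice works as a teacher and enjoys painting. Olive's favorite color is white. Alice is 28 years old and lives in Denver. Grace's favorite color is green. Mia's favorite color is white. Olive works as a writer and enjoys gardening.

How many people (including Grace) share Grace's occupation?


Grace is a doctor. Count = 1

1


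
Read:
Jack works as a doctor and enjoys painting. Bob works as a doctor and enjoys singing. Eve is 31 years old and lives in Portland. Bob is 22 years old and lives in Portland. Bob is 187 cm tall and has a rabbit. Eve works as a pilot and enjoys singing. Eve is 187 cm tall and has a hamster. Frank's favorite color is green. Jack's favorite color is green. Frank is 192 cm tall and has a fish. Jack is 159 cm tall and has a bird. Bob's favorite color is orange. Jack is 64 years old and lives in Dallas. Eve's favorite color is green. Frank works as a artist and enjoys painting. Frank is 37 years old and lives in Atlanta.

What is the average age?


Sum=154, n=4, avg=38.5

38.5


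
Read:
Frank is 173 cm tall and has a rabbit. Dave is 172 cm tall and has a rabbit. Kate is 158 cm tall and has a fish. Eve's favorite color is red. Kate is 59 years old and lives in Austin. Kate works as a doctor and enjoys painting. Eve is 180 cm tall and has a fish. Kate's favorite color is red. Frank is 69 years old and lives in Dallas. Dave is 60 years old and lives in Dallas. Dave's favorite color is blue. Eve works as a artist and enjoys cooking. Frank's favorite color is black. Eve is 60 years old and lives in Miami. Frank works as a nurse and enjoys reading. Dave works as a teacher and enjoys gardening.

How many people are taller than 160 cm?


Taller than 160: 3

3


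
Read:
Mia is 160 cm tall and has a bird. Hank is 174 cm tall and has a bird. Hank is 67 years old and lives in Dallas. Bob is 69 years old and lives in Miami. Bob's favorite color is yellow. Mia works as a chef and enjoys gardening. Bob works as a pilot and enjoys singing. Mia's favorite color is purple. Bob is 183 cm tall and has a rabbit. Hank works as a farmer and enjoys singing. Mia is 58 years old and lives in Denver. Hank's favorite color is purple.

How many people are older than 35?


Filter: 3

3
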